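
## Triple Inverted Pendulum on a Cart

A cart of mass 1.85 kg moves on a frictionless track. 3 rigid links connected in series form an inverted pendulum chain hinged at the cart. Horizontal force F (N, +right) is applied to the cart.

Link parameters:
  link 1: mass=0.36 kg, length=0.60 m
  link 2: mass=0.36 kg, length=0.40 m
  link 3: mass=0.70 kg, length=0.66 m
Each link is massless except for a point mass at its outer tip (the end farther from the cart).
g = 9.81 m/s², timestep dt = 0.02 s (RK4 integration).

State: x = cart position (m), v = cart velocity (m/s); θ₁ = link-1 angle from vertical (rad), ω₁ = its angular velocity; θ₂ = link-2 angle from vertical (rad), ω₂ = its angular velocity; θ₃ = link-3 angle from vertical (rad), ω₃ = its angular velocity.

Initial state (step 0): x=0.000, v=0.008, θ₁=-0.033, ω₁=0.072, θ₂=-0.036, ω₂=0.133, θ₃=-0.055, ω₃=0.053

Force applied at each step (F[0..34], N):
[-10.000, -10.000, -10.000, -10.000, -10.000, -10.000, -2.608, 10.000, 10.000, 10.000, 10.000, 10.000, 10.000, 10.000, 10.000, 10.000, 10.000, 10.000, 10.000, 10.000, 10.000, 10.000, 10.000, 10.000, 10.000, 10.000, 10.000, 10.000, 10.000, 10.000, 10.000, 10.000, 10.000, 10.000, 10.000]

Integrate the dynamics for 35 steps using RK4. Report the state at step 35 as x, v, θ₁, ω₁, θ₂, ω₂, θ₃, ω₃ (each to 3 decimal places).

apply F[0]=-10.000 → step 1: x=-0.001, v=-0.095, θ₁=-0.030, ω₁=0.236, θ₂=-0.033, ω₂=0.147, θ₃=-0.054, ω₃=0.035
apply F[1]=-10.000 → step 2: x=-0.004, v=-0.199, θ₁=-0.024, ω₁=0.405, θ₂=-0.030, ω₂=0.159, θ₃=-0.054, ω₃=0.016
apply F[2]=-10.000 → step 3: x=-0.009, v=-0.305, θ₁=-0.014, ω₁=0.584, θ₂=-0.027, ω₂=0.164, θ₃=-0.053, ω₃=-0.006
apply F[3]=-10.000 → step 4: x=-0.016, v=-0.412, θ₁=-0.000, ω₁=0.777, θ₂=-0.024, ω₂=0.156, θ₃=-0.054, ω₃=-0.030
apply F[4]=-10.000 → step 5: x=-0.025, v=-0.521, θ₁=0.018, ω₁=0.990, θ₂=-0.021, ω₂=0.129, θ₃=-0.055, ω₃=-0.056
apply F[5]=-10.000 → step 6: x=-0.037, v=-0.633, θ₁=0.040, ω₁=1.227, θ₂=-0.019, ω₂=0.076, θ₃=-0.056, ω₃=-0.084
apply F[6]=-2.608 → step 7: x=-0.050, v=-0.668, θ₁=0.066, ω₁=1.361, θ₂=-0.018, ω₂=-0.010, θ₃=-0.058, ω₃=-0.114
apply F[7]=+10.000 → step 8: x=-0.062, v=-0.570, θ₁=0.092, ω₁=1.309, θ₂=-0.019, ω₂=-0.145, θ₃=-0.061, ω₃=-0.146
apply F[8]=+10.000 → step 9: x=-0.073, v=-0.476, θ₁=0.118, ω₁=1.295, θ₂=-0.024, ω₂=-0.329, θ₃=-0.064, ω₃=-0.177
apply F[9]=+10.000 → step 10: x=-0.081, v=-0.386, θ₁=0.144, ω₁=1.319, θ₂=-0.033, ω₂=-0.566, θ₃=-0.068, ω₃=-0.206
apply F[10]=+10.000 → step 11: x=-0.088, v=-0.297, θ₁=0.171, ω₁=1.377, θ₂=-0.047, ω₂=-0.859, θ₃=-0.072, ω₃=-0.227
apply F[11]=+10.000 → step 12: x=-0.093, v=-0.211, θ₁=0.199, ω₁=1.466, θ₂=-0.068, ω₂=-1.205, θ₃=-0.077, ω₃=-0.239
apply F[12]=+10.000 → step 13: x=-0.097, v=-0.125, θ₁=0.230, ω₁=1.577, θ₂=-0.096, ω₂=-1.598, θ₃=-0.082, ω₃=-0.238
apply F[13]=+10.000 → step 14: x=-0.098, v=-0.039, θ₁=0.263, ω₁=1.695, θ₂=-0.132, ω₂=-2.019, θ₃=-0.086, ω₃=-0.225
apply F[14]=+10.000 → step 15: x=-0.098, v=0.049, θ₁=0.298, ω₁=1.805, θ₂=-0.176, ω₂=-2.446, θ₃=-0.091, ω₃=-0.203
apply F[15]=+10.000 → step 16: x=-0.096, v=0.138, θ₁=0.335, ω₁=1.895, θ₂=-0.229, ω₂=-2.857, θ₃=-0.094, ω₃=-0.177
apply F[16]=+10.000 → step 17: x=-0.093, v=0.230, θ₁=0.373, ω₁=1.957, θ₂=-0.291, ω₂=-3.239, θ₃=-0.098, ω₃=-0.154
apply F[17]=+10.000 → step 18: x=-0.087, v=0.323, θ₁=0.413, ω₁=1.986, θ₂=-0.359, ω₂=-3.587, θ₃=-0.101, ω₃=-0.139
apply F[18]=+10.000 → step 19: x=-0.080, v=0.417, θ₁=0.452, ω₁=1.984, θ₂=-0.434, ω₂=-3.905, θ₃=-0.103, ω₃=-0.139
apply F[19]=+10.000 → step 20: x=-0.070, v=0.511, θ₁=0.492, ω₁=1.953, θ₂=-0.515, ω₂=-4.202, θ₃=-0.106, ω₃=-0.155
apply F[20]=+10.000 → step 21: x=-0.059, v=0.605, θ₁=0.530, ω₁=1.895, θ₂=-0.602, ω₂=-4.486, θ₃=-0.110, ω₃=-0.191
apply F[21]=+10.000 → step 22: x=-0.046, v=0.698, θ₁=0.568, ω₁=1.812, θ₂=-0.694, ω₂=-4.769, θ₃=-0.114, ω₃=-0.252
apply F[22]=+10.000 → step 23: x=-0.031, v=0.790, θ₁=0.603, ω₁=1.703, θ₂=-0.793, ω₂=-5.061, θ₃=-0.120, ω₃=-0.341
apply F[23]=+10.000 → step 24: x=-0.015, v=0.879, θ₁=0.635, ω₁=1.567, θ₂=-0.897, ω₂=-5.371, θ₃=-0.128, ω₃=-0.465
apply F[24]=+10.000 → step 25: x=0.004, v=0.965, θ₁=0.665, ω₁=1.402, θ₂=-1.008, ω₂=-5.710, θ₃=-0.139, ω₃=-0.630
apply F[25]=+10.000 → step 26: x=0.024, v=1.047, θ₁=0.691, ω₁=1.204, θ₂=-1.126, ω₂=-6.086, θ₃=-0.153, ω₃=-0.849
apply F[26]=+10.000 → step 27: x=0.046, v=1.123, θ₁=0.713, ω₁=0.971, θ₂=-1.251, ω₂=-6.509, θ₃=-0.173, ω₃=-1.134
apply F[27]=+10.000 → step 28: x=0.069, v=1.192, θ₁=0.730, ω₁=0.699, θ₂=-1.386, ω₂=-6.987, θ₃=-0.199, ω₃=-1.506
apply F[28]=+10.000 → step 29: x=0.093, v=1.251, θ₁=0.741, ω₁=0.392, θ₂=-1.531, ω₂=-7.521, θ₃=-0.234, ω₃=-1.989
apply F[29]=+10.000 → step 30: x=0.119, v=1.297, θ₁=0.745, ω₁=0.059, θ₂=-1.687, ω₂=-8.099, θ₃=-0.280, ω₃=-2.613
apply F[30]=+10.000 → step 31: x=0.145, v=1.327, θ₁=0.743, ω₁=-0.269, θ₂=-1.855, ω₂=-8.675, θ₃=-0.340, ω₃=-3.409
apply F[31]=+10.000 → step 32: x=0.172, v=1.339, θ₁=0.735, ω₁=-0.538, θ₂=-2.034, ω₂=-9.145, θ₃=-0.418, ω₃=-4.388
apply F[32]=+10.000 → step 33: x=0.199, v=1.336, θ₁=0.723, ω₁=-0.665, θ₂=-2.219, ω₂=-9.323, θ₃=-0.516, ω₃=-5.513
apply F[33]=+10.000 → step 34: x=0.225, v=1.330, θ₁=0.710, ω₁=-0.588, θ₂=-2.403, ω₂=-8.984, θ₃=-0.638, ω₃=-6.654
apply F[34]=+10.000 → step 35: x=0.252, v=1.336, θ₁=0.700, ω₁=-0.329, θ₂=-2.574, ω₂=-8.009, θ₃=-0.781, ω₃=-7.628

Answer: x=0.252, v=1.336, θ₁=0.700, ω₁=-0.329, θ₂=-2.574, ω₂=-8.009, θ₃=-0.781, ω₃=-7.628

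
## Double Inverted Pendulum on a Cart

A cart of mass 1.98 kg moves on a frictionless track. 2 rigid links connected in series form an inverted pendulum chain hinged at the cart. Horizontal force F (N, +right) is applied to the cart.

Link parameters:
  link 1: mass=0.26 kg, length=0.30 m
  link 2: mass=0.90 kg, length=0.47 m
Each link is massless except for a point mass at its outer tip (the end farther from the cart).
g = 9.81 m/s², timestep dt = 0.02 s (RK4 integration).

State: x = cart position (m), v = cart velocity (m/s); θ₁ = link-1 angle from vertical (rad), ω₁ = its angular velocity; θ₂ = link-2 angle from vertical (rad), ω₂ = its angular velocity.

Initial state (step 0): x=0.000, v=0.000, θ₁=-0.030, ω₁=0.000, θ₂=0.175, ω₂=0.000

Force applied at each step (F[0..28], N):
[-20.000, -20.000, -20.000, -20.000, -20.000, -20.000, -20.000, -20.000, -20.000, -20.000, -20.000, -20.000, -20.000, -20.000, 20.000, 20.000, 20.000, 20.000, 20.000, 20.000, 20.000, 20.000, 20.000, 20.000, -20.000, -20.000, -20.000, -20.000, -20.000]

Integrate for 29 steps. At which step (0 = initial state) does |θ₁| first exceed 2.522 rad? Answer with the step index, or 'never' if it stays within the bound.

apply F[0]=-20.000 → step 1: x=-0.002, v=-0.199, θ₁=-0.028, ω₁=0.238, θ₂=0.178, ω₂=0.341
apply F[1]=-20.000 → step 2: x=-0.008, v=-0.399, θ₁=-0.020, ω₁=0.487, θ₂=0.189, ω₂=0.679
apply F[2]=-20.000 → step 3: x=-0.018, v=-0.599, θ₁=-0.008, ω₁=0.756, θ₂=0.206, ω₂=1.010
apply F[3]=-20.000 → step 4: x=-0.032, v=-0.801, θ₁=0.010, ω₁=1.059, θ₂=0.229, ω₂=1.328
apply F[4]=-20.000 → step 5: x=-0.050, v=-1.005, θ₁=0.035, ω₁=1.411, θ₂=0.259, ω₂=1.627
apply F[5]=-20.000 → step 6: x=-0.072, v=-1.211, θ₁=0.067, ω₁=1.828, θ₂=0.294, ω₂=1.894
apply F[6]=-20.000 → step 7: x=-0.098, v=-1.418, θ₁=0.108, ω₁=2.331, θ₂=0.334, ω₂=2.117
apply F[7]=-20.000 → step 8: x=-0.129, v=-1.626, θ₁=0.161, ω₁=2.939, θ₂=0.378, ω₂=2.280
apply F[8]=-20.000 → step 9: x=-0.163, v=-1.833, θ₁=0.227, ω₁=3.667, θ₂=0.425, ω₂=2.364
apply F[9]=-20.000 → step 10: x=-0.202, v=-2.034, θ₁=0.308, ω₁=4.517, θ₂=0.472, ω₂=2.359
apply F[10]=-20.000 → step 11: x=-0.245, v=-2.222, θ₁=0.408, ω₁=5.452, θ₂=0.518, ω₂=2.275
apply F[11]=-20.000 → step 12: x=-0.291, v=-2.386, θ₁=0.526, ω₁=6.361, θ₂=0.563, ω₂=2.178
apply F[12]=-20.000 → step 13: x=-0.340, v=-2.517, θ₁=0.661, ω₁=7.062, θ₂=0.606, ω₂=2.199
apply F[13]=-20.000 → step 14: x=-0.391, v=-2.616, θ₁=0.806, ω₁=7.412, θ₂=0.653, ω₂=2.463
apply F[14]=+20.000 → step 15: x=-0.441, v=-2.387, θ₁=0.953, ω₁=7.267, θ₂=0.703, ω₂=2.573
apply F[15]=+20.000 → step 16: x=-0.487, v=-2.159, θ₁=1.098, ω₁=7.218, θ₂=0.756, ω₂=2.716
apply F[16]=+20.000 → step 17: x=-0.528, v=-1.929, θ₁=1.242, ω₁=7.238, θ₂=0.812, ω₂=2.902
apply F[17]=+20.000 → step 18: x=-0.564, v=-1.694, θ₁=1.388, ω₁=7.301, θ₂=0.872, ω₂=3.153
apply F[18]=+20.000 → step 19: x=-0.595, v=-1.454, θ₁=1.534, ω₁=7.378, θ₂=0.938, ω₂=3.486
apply F[19]=+20.000 → step 20: x=-0.622, v=-1.207, θ₁=1.683, ω₁=7.442, θ₂=1.012, ω₂=3.918
apply F[20]=+20.000 → step 21: x=-0.644, v=-0.954, θ₁=1.832, ω₁=7.458, θ₂=1.096, ω₂=4.466
apply F[21]=+20.000 → step 22: x=-0.660, v=-0.695, θ₁=1.980, ω₁=7.380, θ₂=1.192, ω₂=5.140
apply F[22]=+20.000 → step 23: x=-0.671, v=-0.432, θ₁=2.126, ω₁=7.148, θ₂=1.302, ω₂=5.948
apply F[23]=+20.000 → step 24: x=-0.677, v=-0.166, θ₁=2.265, ω₁=6.681, θ₂=1.431, ω₂=6.895
apply F[24]=-20.000 → step 25: x=-0.682, v=-0.263, θ₁=2.377, ω₁=4.459, θ₂=1.585, ω₂=8.593
apply F[25]=-20.000 → step 26: x=-0.688, v=-0.350, θ₁=2.438, ω₁=1.513, θ₂=1.775, ω₂=10.475
apply F[26]=-20.000 → step 27: x=-0.695, v=-0.351, θ₁=2.431, ω₁=-2.437, θ₂=2.009, ω₂=13.032
apply F[27]=-20.000 → step 28: x=-0.700, v=-0.037, θ₁=2.343, ω₁=-5.471, θ₂=2.300, ω₂=15.663
apply F[28]=-20.000 → step 29: x=-0.696, v=0.374, θ₁=2.270, ω₁=-1.057, θ₂=2.600, ω₂=13.808
max |θ₁| = 2.438 ≤ 2.522 over all 30 states.

Answer: never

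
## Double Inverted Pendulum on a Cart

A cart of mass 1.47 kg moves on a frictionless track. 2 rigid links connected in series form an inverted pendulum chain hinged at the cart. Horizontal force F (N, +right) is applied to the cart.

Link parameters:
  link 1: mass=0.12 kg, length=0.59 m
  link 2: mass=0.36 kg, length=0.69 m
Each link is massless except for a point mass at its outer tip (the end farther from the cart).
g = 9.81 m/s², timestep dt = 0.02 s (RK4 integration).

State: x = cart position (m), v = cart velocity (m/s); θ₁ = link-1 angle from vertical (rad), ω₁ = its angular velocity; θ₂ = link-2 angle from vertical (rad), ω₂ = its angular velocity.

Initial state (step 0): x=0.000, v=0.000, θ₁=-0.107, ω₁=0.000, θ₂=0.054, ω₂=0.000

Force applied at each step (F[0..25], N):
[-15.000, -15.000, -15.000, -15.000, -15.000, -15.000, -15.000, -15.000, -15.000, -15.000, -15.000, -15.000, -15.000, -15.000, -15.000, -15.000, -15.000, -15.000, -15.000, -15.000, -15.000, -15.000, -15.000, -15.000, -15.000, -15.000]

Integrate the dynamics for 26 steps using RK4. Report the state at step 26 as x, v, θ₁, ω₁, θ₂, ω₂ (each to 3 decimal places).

Answer: x=-1.302, v=-4.474, θ₁=1.384, ω₁=4.112, θ₂=1.060, ω₂=5.822

Derivation:
apply F[0]=-15.000 → step 1: x=-0.002, v=-0.197, θ₁=-0.106, ω₁=0.135, θ₂=0.056, ω₂=0.186
apply F[1]=-15.000 → step 2: x=-0.008, v=-0.394, θ₁=-0.102, ω₁=0.273, θ₂=0.061, ω₂=0.372
apply F[2]=-15.000 → step 3: x=-0.018, v=-0.592, θ₁=-0.095, ω₁=0.414, θ₂=0.071, ω₂=0.558
apply F[3]=-15.000 → step 4: x=-0.032, v=-0.791, θ₁=-0.085, ω₁=0.562, θ₂=0.084, ω₂=0.741
apply F[4]=-15.000 → step 5: x=-0.049, v=-0.990, θ₁=-0.072, ω₁=0.719, θ₂=0.100, ω₂=0.921
apply F[5]=-15.000 → step 6: x=-0.071, v=-1.191, θ₁=-0.056, ω₁=0.887, θ₂=0.121, ω₂=1.098
apply F[6]=-15.000 → step 7: x=-0.097, v=-1.392, θ₁=-0.037, ω₁=1.071, θ₂=0.144, ω₂=1.267
apply F[7]=-15.000 → step 8: x=-0.127, v=-1.595, θ₁=-0.013, ω₁=1.275, θ₂=0.171, ω₂=1.426
apply F[8]=-15.000 → step 9: x=-0.161, v=-1.799, θ₁=0.015, ω₁=1.502, θ₂=0.201, ω₂=1.572
apply F[9]=-15.000 → step 10: x=-0.199, v=-2.004, θ₁=0.047, ω₁=1.759, θ₂=0.234, ω₂=1.700
apply F[10]=-15.000 → step 11: x=-0.241, v=-2.210, θ₁=0.085, ω₁=2.049, θ₂=0.269, ω₂=1.805
apply F[11]=-15.000 → step 12: x=-0.287, v=-2.417, θ₁=0.129, ω₁=2.377, θ₂=0.306, ω₂=1.882
apply F[12]=-15.000 → step 13: x=-0.338, v=-2.623, θ₁=0.181, ω₁=2.746, θ₂=0.344, ω₂=1.925
apply F[13]=-15.000 → step 14: x=-0.392, v=-2.828, θ₁=0.240, ω₁=3.158, θ₂=0.383, ω₂=1.933
apply F[14]=-15.000 → step 15: x=-0.451, v=-3.029, θ₁=0.307, ω₁=3.607, θ₂=0.421, ω₂=1.906
apply F[15]=-15.000 → step 16: x=-0.513, v=-3.223, θ₁=0.384, ω₁=4.077, θ₂=0.459, ω₂=1.858
apply F[16]=-15.000 → step 17: x=-0.580, v=-3.406, θ₁=0.470, ω₁=4.538, θ₂=0.496, ω₂=1.815
apply F[17]=-15.000 → step 18: x=-0.649, v=-3.576, θ₁=0.565, ω₁=4.947, θ₂=0.532, ω₂=1.821
apply F[18]=-15.000 → step 19: x=-0.723, v=-3.729, θ₁=0.667, ω₁=5.257, θ₂=0.569, ω₂=1.924
apply F[19]=-15.000 → step 20: x=-0.799, v=-3.867, θ₁=0.775, ω₁=5.437, θ₂=0.610, ω₂=2.160
apply F[20]=-15.000 → step 21: x=-0.877, v=-3.992, θ₁=0.884, ω₁=5.485, θ₂=0.656, ω₂=2.534
apply F[21]=-15.000 → step 22: x=-0.958, v=-4.106, θ₁=0.993, ω₁=5.411, θ₂=0.712, ω₂=3.032
apply F[22]=-15.000 → step 23: x=-1.041, v=-4.212, θ₁=1.100, ω₁=5.230, θ₂=0.778, ω₂=3.630
apply F[23]=-15.000 → step 24: x=-1.127, v=-4.311, θ₁=1.202, ω₁=4.951, θ₂=0.858, ω₂=4.306
apply F[24]=-15.000 → step 25: x=-1.214, v=-4.399, θ₁=1.297, ω₁=4.576, θ₂=0.951, ω₂=5.043
apply F[25]=-15.000 → step 26: x=-1.302, v=-4.474, θ₁=1.384, ω₁=4.112, θ₂=1.060, ω₂=5.822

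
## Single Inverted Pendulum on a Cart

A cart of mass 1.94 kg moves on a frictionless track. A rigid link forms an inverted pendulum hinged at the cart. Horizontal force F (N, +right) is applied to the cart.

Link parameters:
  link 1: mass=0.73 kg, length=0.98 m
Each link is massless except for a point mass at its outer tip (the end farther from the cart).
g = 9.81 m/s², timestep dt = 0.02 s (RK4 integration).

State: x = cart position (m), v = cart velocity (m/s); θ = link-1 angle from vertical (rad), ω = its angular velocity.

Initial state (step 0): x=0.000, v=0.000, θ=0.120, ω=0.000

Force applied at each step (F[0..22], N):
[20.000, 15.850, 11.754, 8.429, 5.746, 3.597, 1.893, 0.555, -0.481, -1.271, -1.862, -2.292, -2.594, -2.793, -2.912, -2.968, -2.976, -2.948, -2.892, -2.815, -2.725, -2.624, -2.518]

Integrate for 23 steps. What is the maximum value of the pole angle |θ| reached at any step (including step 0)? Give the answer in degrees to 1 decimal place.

apply F[0]=+20.000 → step 1: x=0.002, v=0.196, θ=0.118, ω=-0.175
apply F[1]=+15.850 → step 2: x=0.007, v=0.351, θ=0.113, ω=-0.308
apply F[2]=+11.754 → step 3: x=0.016, v=0.463, θ=0.106, ω=-0.401
apply F[3]=+8.429 → step 4: x=0.026, v=0.543, θ=0.098, ω=-0.461
apply F[4]=+5.746 → step 5: x=0.037, v=0.595, θ=0.088, ω=-0.495
apply F[5]=+3.597 → step 6: x=0.049, v=0.626, θ=0.078, ω=-0.510
apply F[6]=+1.893 → step 7: x=0.062, v=0.640, θ=0.068, ω=-0.510
apply F[7]=+0.555 → step 8: x=0.075, v=0.641, θ=0.058, ω=-0.499
apply F[8]=-0.481 → step 9: x=0.087, v=0.633, θ=0.048, ω=-0.479
apply F[9]=-1.271 → step 10: x=0.100, v=0.616, θ=0.039, ω=-0.454
apply F[10]=-1.862 → step 11: x=0.112, v=0.595, θ=0.030, ω=-0.425
apply F[11]=-2.292 → step 12: x=0.124, v=0.569, θ=0.022, ω=-0.394
apply F[12]=-2.594 → step 13: x=0.135, v=0.541, θ=0.014, ω=-0.362
apply F[13]=-2.793 → step 14: x=0.145, v=0.512, θ=0.007, ω=-0.329
apply F[14]=-2.912 → step 15: x=0.155, v=0.481, θ=0.001, ω=-0.298
apply F[15]=-2.968 → step 16: x=0.165, v=0.451, θ=-0.005, ω=-0.267
apply F[16]=-2.976 → step 17: x=0.173, v=0.421, θ=-0.010, ω=-0.238
apply F[17]=-2.948 → step 18: x=0.181, v=0.391, θ=-0.014, ω=-0.210
apply F[18]=-2.892 → step 19: x=0.189, v=0.363, θ=-0.018, ω=-0.184
apply F[19]=-2.815 → step 20: x=0.196, v=0.335, θ=-0.021, ω=-0.160
apply F[20]=-2.725 → step 21: x=0.202, v=0.309, θ=-0.024, ω=-0.137
apply F[21]=-2.624 → step 22: x=0.208, v=0.284, θ=-0.027, ω=-0.117
apply F[22]=-2.518 → step 23: x=0.214, v=0.260, θ=-0.029, ω=-0.098
Max |angle| over trajectory = 0.120 rad = 6.9°.

Answer: 6.9°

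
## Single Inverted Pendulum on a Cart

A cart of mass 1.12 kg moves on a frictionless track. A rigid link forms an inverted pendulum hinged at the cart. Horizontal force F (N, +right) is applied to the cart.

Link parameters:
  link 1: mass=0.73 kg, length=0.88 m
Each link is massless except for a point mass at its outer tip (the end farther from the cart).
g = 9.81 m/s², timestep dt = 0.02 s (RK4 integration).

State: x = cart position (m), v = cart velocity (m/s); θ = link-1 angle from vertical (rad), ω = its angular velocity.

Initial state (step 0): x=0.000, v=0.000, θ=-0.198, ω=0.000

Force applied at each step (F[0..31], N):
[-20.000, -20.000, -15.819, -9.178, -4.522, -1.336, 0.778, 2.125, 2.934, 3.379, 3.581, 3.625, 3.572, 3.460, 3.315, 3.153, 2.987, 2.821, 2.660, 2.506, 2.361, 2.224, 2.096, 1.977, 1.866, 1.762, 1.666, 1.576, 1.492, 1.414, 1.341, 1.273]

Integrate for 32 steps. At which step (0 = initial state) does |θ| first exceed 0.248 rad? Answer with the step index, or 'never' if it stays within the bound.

apply F[0]=-20.000 → step 1: x=-0.003, v=-0.325, θ=-0.195, ω=0.318
apply F[1]=-20.000 → step 2: x=-0.013, v=-0.651, θ=-0.185, ω=0.640
apply F[2]=-15.819 → step 3: x=-0.029, v=-0.907, θ=-0.170, ω=0.887
apply F[3]=-9.178 → step 4: x=-0.048, v=-1.050, θ=-0.151, ω=1.012
apply F[4]=-4.522 → step 5: x=-0.070, v=-1.114, θ=-0.130, ω=1.052
apply F[5]=-1.336 → step 6: x=-0.092, v=-1.124, θ=-0.110, ω=1.037
apply F[6]=+0.778 → step 7: x=-0.114, v=-1.099, θ=-0.089, ω=0.986
apply F[7]=+2.125 → step 8: x=-0.136, v=-1.052, θ=-0.070, ω=0.915
apply F[8]=+2.934 → step 9: x=-0.156, v=-0.992, θ=-0.053, ω=0.834
apply F[9]=+3.379 → step 10: x=-0.175, v=-0.926, θ=-0.037, ω=0.749
apply F[10]=+3.581 → step 11: x=-0.193, v=-0.859, θ=-0.023, ω=0.666
apply F[11]=+3.625 → step 12: x=-0.210, v=-0.792, θ=-0.010, ω=0.587
apply F[12]=+3.572 → step 13: x=-0.225, v=-0.728, θ=0.001, ω=0.512
apply F[13]=+3.460 → step 14: x=-0.239, v=-0.667, θ=0.010, ω=0.444
apply F[14]=+3.315 → step 15: x=-0.252, v=-0.609, θ=0.018, ω=0.382
apply F[15]=+3.153 → step 16: x=-0.263, v=-0.556, θ=0.026, ω=0.326
apply F[16]=+2.987 → step 17: x=-0.274, v=-0.506, θ=0.032, ω=0.276
apply F[17]=+2.821 → step 18: x=-0.284, v=-0.460, θ=0.037, ω=0.232
apply F[18]=+2.660 → step 19: x=-0.292, v=-0.418, θ=0.041, ω=0.192
apply F[19]=+2.506 → step 20: x=-0.300, v=-0.378, θ=0.044, ω=0.157
apply F[20]=+2.361 → step 21: x=-0.308, v=-0.342, θ=0.047, ω=0.126
apply F[21]=+2.224 → step 22: x=-0.314, v=-0.309, θ=0.049, ω=0.099
apply F[22]=+2.096 → step 23: x=-0.320, v=-0.278, θ=0.051, ω=0.075
apply F[23]=+1.977 → step 24: x=-0.325, v=-0.249, θ=0.052, ω=0.054
apply F[24]=+1.866 → step 25: x=-0.330, v=-0.222, θ=0.053, ω=0.036
apply F[25]=+1.762 → step 26: x=-0.334, v=-0.198, θ=0.054, ω=0.020
apply F[26]=+1.666 → step 27: x=-0.338, v=-0.175, θ=0.054, ω=0.006
apply F[27]=+1.576 → step 28: x=-0.341, v=-0.154, θ=0.054, ω=-0.006
apply F[28]=+1.492 → step 29: x=-0.344, v=-0.134, θ=0.054, ω=-0.016
apply F[29]=+1.414 → step 30: x=-0.347, v=-0.116, θ=0.054, ω=-0.025
apply F[30]=+1.341 → step 31: x=-0.349, v=-0.099, θ=0.053, ω=-0.033
apply F[31]=+1.273 → step 32: x=-0.351, v=-0.083, θ=0.052, ω=-0.039
max |θ| = 0.198 ≤ 0.248 over all 33 states.

Answer: never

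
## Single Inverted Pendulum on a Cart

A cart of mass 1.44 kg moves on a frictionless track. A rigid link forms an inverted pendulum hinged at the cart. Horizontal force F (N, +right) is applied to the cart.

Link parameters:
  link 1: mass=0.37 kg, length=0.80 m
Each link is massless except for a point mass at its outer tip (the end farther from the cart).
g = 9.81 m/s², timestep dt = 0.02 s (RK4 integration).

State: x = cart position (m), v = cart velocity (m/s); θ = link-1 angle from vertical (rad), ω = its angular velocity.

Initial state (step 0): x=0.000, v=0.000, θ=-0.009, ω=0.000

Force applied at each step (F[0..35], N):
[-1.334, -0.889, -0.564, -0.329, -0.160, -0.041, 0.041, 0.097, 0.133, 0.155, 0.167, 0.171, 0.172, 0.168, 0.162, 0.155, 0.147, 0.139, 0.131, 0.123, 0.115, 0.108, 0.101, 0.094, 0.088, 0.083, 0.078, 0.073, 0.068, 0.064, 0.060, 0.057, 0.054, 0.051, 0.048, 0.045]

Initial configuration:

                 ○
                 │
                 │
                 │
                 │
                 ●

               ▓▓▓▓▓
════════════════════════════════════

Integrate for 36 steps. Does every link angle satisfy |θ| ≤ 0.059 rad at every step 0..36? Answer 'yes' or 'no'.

Answer: yes

Derivation:
apply F[0]=-1.334 → step 1: x=-0.000, v=-0.018, θ=-0.009, ω=0.020
apply F[1]=-0.889 → step 2: x=-0.001, v=-0.030, θ=-0.008, ω=0.033
apply F[2]=-0.564 → step 3: x=-0.001, v=-0.037, θ=-0.008, ω=0.041
apply F[3]=-0.329 → step 4: x=-0.002, v=-0.042, θ=-0.007, ω=0.044
apply F[4]=-0.160 → step 5: x=-0.003, v=-0.044, θ=-0.006, ω=0.045
apply F[5]=-0.041 → step 6: x=-0.004, v=-0.044, θ=-0.005, ω=0.044
apply F[6]=+0.041 → step 7: x=-0.005, v=-0.043, θ=-0.004, ω=0.042
apply F[7]=+0.097 → step 8: x=-0.006, v=-0.042, θ=-0.003, ω=0.039
apply F[8]=+0.133 → step 9: x=-0.006, v=-0.040, θ=-0.002, ω=0.036
apply F[9]=+0.155 → step 10: x=-0.007, v=-0.037, θ=-0.002, ω=0.033
apply F[10]=+0.167 → step 11: x=-0.008, v=-0.035, θ=-0.001, ω=0.029
apply F[11]=+0.171 → step 12: x=-0.009, v=-0.032, θ=-0.001, ω=0.026
apply F[12]=+0.172 → step 13: x=-0.009, v=-0.030, θ=-0.000, ω=0.023
apply F[13]=+0.168 → step 14: x=-0.010, v=-0.028, θ=0.000, ω=0.020
apply F[14]=+0.162 → step 15: x=-0.010, v=-0.025, θ=0.001, ω=0.017
apply F[15]=+0.155 → step 16: x=-0.011, v=-0.023, θ=0.001, ω=0.015
apply F[16]=+0.147 → step 17: x=-0.011, v=-0.021, θ=0.001, ω=0.013
apply F[17]=+0.139 → step 18: x=-0.012, v=-0.020, θ=0.001, ω=0.011
apply F[18]=+0.131 → step 19: x=-0.012, v=-0.018, θ=0.002, ω=0.009
apply F[19]=+0.123 → step 20: x=-0.012, v=-0.016, θ=0.002, ω=0.007
apply F[20]=+0.115 → step 21: x=-0.013, v=-0.015, θ=0.002, ω=0.006
apply F[21]=+0.108 → step 22: x=-0.013, v=-0.013, θ=0.002, ω=0.005
apply F[22]=+0.101 → step 23: x=-0.013, v=-0.012, θ=0.002, ω=0.004
apply F[23]=+0.094 → step 24: x=-0.013, v=-0.011, θ=0.002, ω=0.003
apply F[24]=+0.088 → step 25: x=-0.014, v=-0.010, θ=0.002, ω=0.002
apply F[25]=+0.083 → step 26: x=-0.014, v=-0.009, θ=0.002, ω=0.001
apply F[26]=+0.078 → step 27: x=-0.014, v=-0.008, θ=0.002, ω=0.000
apply F[27]=+0.073 → step 28: x=-0.014, v=-0.007, θ=0.002, ω=-0.000
apply F[28]=+0.068 → step 29: x=-0.014, v=-0.006, θ=0.002, ω=-0.001
apply F[29]=+0.064 → step 30: x=-0.014, v=-0.005, θ=0.002, ω=-0.001
apply F[30]=+0.060 → step 31: x=-0.014, v=-0.004, θ=0.002, ω=-0.001
apply F[31]=+0.057 → step 32: x=-0.015, v=-0.004, θ=0.002, ω=-0.002
apply F[32]=+0.054 → step 33: x=-0.015, v=-0.003, θ=0.002, ω=-0.002
apply F[33]=+0.051 → step 34: x=-0.015, v=-0.003, θ=0.002, ω=-0.002
apply F[34]=+0.048 → step 35: x=-0.015, v=-0.002, θ=0.002, ω=-0.002
apply F[35]=+0.045 → step 36: x=-0.015, v=-0.001, θ=0.002, ω=-0.002
Max |angle| over trajectory = 0.009 rad; bound = 0.059 → within bound.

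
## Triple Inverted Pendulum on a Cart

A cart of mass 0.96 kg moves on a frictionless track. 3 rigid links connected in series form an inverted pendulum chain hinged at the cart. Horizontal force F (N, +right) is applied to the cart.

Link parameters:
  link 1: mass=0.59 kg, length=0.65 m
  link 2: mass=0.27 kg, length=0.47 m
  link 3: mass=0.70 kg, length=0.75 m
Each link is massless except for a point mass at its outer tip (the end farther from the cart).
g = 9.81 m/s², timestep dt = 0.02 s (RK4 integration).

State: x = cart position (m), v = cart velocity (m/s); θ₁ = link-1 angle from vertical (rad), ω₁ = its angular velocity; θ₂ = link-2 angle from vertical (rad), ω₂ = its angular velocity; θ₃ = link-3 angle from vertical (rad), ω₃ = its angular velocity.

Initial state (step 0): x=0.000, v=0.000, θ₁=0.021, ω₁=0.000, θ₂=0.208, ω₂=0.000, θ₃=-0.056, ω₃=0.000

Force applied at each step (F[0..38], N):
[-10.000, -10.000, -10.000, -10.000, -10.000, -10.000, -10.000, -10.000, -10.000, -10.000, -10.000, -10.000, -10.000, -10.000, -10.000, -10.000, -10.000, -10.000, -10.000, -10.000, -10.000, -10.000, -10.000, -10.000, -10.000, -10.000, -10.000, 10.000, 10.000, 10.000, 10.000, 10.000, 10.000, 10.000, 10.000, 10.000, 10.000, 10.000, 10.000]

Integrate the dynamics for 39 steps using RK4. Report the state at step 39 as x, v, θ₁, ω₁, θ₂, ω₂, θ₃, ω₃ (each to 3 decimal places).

Answer: x=-1.060, v=1.267, θ₁=3.563, ω₁=-0.410, θ₂=2.300, ω₂=7.124, θ₃=2.368, ω₃=11.742

Derivation:
apply F[0]=-10.000 → step 1: x=-0.002, v=-0.214, θ₁=0.024, ω₁=0.265, θ₂=0.212, ω₂=0.385, θ₃=-0.058, ω₃=-0.191
apply F[1]=-10.000 → step 2: x=-0.009, v=-0.430, θ₁=0.032, ω₁=0.535, θ₂=0.223, ω₂=0.762, θ₃=-0.064, ω₃=-0.380
apply F[2]=-10.000 → step 3: x=-0.019, v=-0.647, θ₁=0.045, ω₁=0.817, θ₂=0.242, ω₂=1.124, θ₃=-0.073, ω₃=-0.564
apply F[3]=-10.000 → step 4: x=-0.034, v=-0.867, θ₁=0.064, ω₁=1.116, θ₂=0.268, ω₂=1.457, θ₃=-0.086, ω₃=-0.737
apply F[4]=-10.000 → step 5: x=-0.054, v=-1.089, θ₁=0.090, ω₁=1.435, θ₂=0.300, ω₂=1.744, θ₃=-0.102, ω₃=-0.889
apply F[5]=-10.000 → step 6: x=-0.078, v=-1.313, θ₁=0.122, ω₁=1.776, θ₂=0.337, ω₂=1.970, θ₃=-0.121, ω₃=-1.011
apply F[6]=-10.000 → step 7: x=-0.107, v=-1.536, θ₁=0.161, ω₁=2.138, θ₂=0.379, ω₂=2.120, θ₃=-0.143, ω₃=-1.093
apply F[7]=-10.000 → step 8: x=-0.139, v=-1.756, θ₁=0.208, ω₁=2.518, θ₂=0.422, ω₂=2.187, θ₃=-0.165, ω₃=-1.128
apply F[8]=-10.000 → step 9: x=-0.177, v=-1.969, θ₁=0.262, ω₁=2.911, θ₂=0.465, ω₂=2.171, θ₃=-0.187, ω₃=-1.112
apply F[9]=-10.000 → step 10: x=-0.218, v=-2.171, θ₁=0.324, ω₁=3.307, θ₂=0.508, ω₂=2.078, θ₃=-0.209, ω₃=-1.041
apply F[10]=-10.000 → step 11: x=-0.263, v=-2.357, θ₁=0.394, ω₁=3.697, θ₂=0.548, ω₂=1.921, θ₃=-0.229, ω₃=-0.917
apply F[11]=-10.000 → step 12: x=-0.312, v=-2.521, θ₁=0.472, ω₁=4.070, θ₂=0.585, ω₂=1.719, θ₃=-0.245, ω₃=-0.739
apply F[12]=-10.000 → step 13: x=-0.364, v=-2.658, θ₁=0.557, ω₁=4.416, θ₂=0.617, ω₂=1.496, θ₃=-0.258, ω₃=-0.510
apply F[13]=-10.000 → step 14: x=-0.418, v=-2.765, θ₁=0.648, ω₁=4.727, θ₂=0.644, ω₂=1.278, θ₃=-0.265, ω₃=-0.235
apply F[14]=-10.000 → step 15: x=-0.475, v=-2.839, θ₁=0.746, ω₁=5.000, θ₂=0.668, ω₂=1.089, θ₃=-0.267, ω₃=0.079
apply F[15]=-10.000 → step 16: x=-0.532, v=-2.881, θ₁=0.848, ω₁=5.235, θ₂=0.688, ω₂=0.950, θ₃=-0.262, ω₃=0.424
apply F[16]=-10.000 → step 17: x=-0.590, v=-2.893, θ₁=0.955, ω₁=5.435, θ₂=0.706, ω₂=0.875, θ₃=-0.250, ω₃=0.790
apply F[17]=-10.000 → step 18: x=-0.647, v=-2.877, θ₁=1.065, ω₁=5.606, θ₂=0.724, ω₂=0.870, θ₃=-0.230, ω₃=1.171
apply F[18]=-10.000 → step 19: x=-0.704, v=-2.836, θ₁=1.179, ω₁=5.755, θ₂=0.742, ω₂=0.937, θ₃=-0.203, ω₃=1.560
apply F[19]=-10.000 → step 20: x=-0.761, v=-2.774, θ₁=1.295, ω₁=5.889, θ₂=0.762, ω₂=1.074, θ₃=-0.168, ω₃=1.954
apply F[20]=-10.000 → step 21: x=-0.815, v=-2.693, θ₁=1.414, ω₁=6.012, θ₂=0.785, ω₂=1.276, θ₃=-0.125, ω₃=2.351
apply F[21]=-10.000 → step 22: x=-0.868, v=-2.595, θ₁=1.536, ω₁=6.129, θ₂=0.813, ω₂=1.537, θ₃=-0.074, ω₃=2.752
apply F[22]=-10.000 → step 23: x=-0.919, v=-2.483, θ₁=1.659, ω₁=6.240, θ₂=0.847, ω₂=1.853, θ₃=-0.015, ω₃=3.159
apply F[23]=-10.000 → step 24: x=-0.967, v=-2.359, θ₁=1.785, ω₁=6.345, θ₂=0.888, ω₂=2.217, θ₃=0.053, ω₃=3.579
apply F[24]=-10.000 → step 25: x=-1.013, v=-2.226, θ₁=1.913, ω₁=6.436, θ₂=0.936, ω₂=2.623, θ₃=0.129, ω₃=4.017
apply F[25]=-10.000 → step 26: x=-1.056, v=-2.088, θ₁=2.043, ω₁=6.506, θ₂=0.993, ω₂=3.061, θ₃=0.213, ω₃=4.479
apply F[26]=-10.000 → step 27: x=-1.097, v=-1.952, θ₁=2.173, ω₁=6.537, θ₂=1.059, ω₂=3.519, θ₃=0.308, ω₃=4.976
apply F[27]=+10.000 → step 28: x=-1.132, v=-1.522, θ₁=2.307, ω₁=6.866, θ₂=1.130, ω₂=3.619, θ₃=0.412, ω₃=5.419
apply F[28]=+10.000 → step 29: x=-1.158, v=-1.073, θ₁=2.448, ω₁=7.194, θ₂=1.204, ω₂=3.837, θ₃=0.525, ω₃=5.912
apply F[29]=+10.000 → step 30: x=-1.175, v=-0.621, θ₁=2.595, ω₁=7.481, θ₂=1.284, ω₂=4.198, θ₃=0.649, ω₃=6.460
apply F[30]=+10.000 → step 31: x=-1.183, v=-0.188, θ₁=2.746, ω₁=7.667, θ₂=1.373, ω₂=4.695, θ₃=0.784, ω₃=7.068
apply F[31]=+10.000 → step 32: x=-1.182, v=0.194, θ₁=2.900, ω₁=7.666, θ₂=1.473, ω₂=5.268, θ₃=0.932, ω₃=7.738
apply F[32]=+10.000 → step 33: x=-1.175, v=0.498, θ₁=3.051, ω₁=7.392, θ₂=1.583, ω₂=5.784, θ₃=1.094, ω₃=8.475
apply F[33]=+10.000 → step 34: x=-1.163, v=0.717, θ₁=3.194, ω₁=6.794, θ₂=1.702, ω₂=6.079, θ₃=1.271, ω₃=9.269
apply F[34]=+10.000 → step 35: x=-1.147, v=0.869, θ₁=3.321, ω₁=5.871, θ₂=1.824, ω₂=6.060, θ₃=1.465, ω₃=10.088
apply F[35]=+10.000 → step 36: x=-1.128, v=0.986, θ₁=3.426, ω₁=4.656, θ₂=1.943, ω₂=5.808, θ₃=1.674, ω₃=10.864
apply F[36]=+10.000 → step 37: x=-1.108, v=1.091, θ₁=3.505, ω₁=3.179, θ₂=2.057, ω₂=5.615, θ₃=1.898, ω₃=11.482
apply F[37]=+10.000 → step 38: x=-1.085, v=1.190, θ₁=3.552, ω₁=1.480, θ₂=2.171, ω₂=5.920, θ₃=2.132, ω₃=11.806
apply F[38]=+10.000 → step 39: x=-1.060, v=1.267, θ₁=3.563, ω₁=-0.410, θ₂=2.300, ω₂=7.124, θ₃=2.368, ω₃=11.742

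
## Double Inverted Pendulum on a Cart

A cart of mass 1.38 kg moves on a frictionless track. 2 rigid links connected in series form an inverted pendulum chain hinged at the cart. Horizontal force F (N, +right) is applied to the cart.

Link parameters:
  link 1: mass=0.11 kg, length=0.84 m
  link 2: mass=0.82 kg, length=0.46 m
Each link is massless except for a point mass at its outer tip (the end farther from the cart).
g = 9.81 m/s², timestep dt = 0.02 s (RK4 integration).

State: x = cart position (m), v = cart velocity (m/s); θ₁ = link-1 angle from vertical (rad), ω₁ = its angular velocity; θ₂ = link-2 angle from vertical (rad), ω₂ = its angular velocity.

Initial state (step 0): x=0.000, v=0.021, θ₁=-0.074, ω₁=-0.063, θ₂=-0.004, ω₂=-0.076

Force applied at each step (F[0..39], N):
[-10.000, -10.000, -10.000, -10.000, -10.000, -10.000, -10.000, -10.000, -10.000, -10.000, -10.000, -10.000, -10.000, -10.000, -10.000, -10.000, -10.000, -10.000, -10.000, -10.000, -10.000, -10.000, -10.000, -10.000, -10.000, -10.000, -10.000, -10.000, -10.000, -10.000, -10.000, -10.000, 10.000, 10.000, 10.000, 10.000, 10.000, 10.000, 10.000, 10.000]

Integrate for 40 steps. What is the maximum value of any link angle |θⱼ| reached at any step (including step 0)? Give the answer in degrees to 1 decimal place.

apply F[0]=-10.000 → step 1: x=-0.001, v=-0.114, θ₁=-0.075, ω₁=-0.044, θ₂=-0.003, ω₂=0.181
apply F[1]=-10.000 → step 2: x=-0.005, v=-0.249, θ₁=-0.076, ω₁=-0.032, θ₂=0.003, ω₂=0.453
apply F[2]=-10.000 → step 3: x=-0.011, v=-0.384, θ₁=-0.076, ω₁=-0.034, θ₂=0.015, ω₂=0.753
apply F[3]=-10.000 → step 4: x=-0.020, v=-0.519, θ₁=-0.077, ω₁=-0.054, θ₂=0.034, ω₂=1.095
apply F[4]=-10.000 → step 5: x=-0.032, v=-0.655, θ₁=-0.079, ω₁=-0.097, θ₂=0.059, ω₂=1.487
apply F[5]=-10.000 → step 6: x=-0.046, v=-0.792, θ₁=-0.081, ω₁=-0.160, θ₂=0.094, ω₂=1.928
apply F[6]=-10.000 → step 7: x=-0.063, v=-0.929, θ₁=-0.085, ω₁=-0.230, θ₂=0.137, ω₂=2.400
apply F[7]=-10.000 → step 8: x=-0.083, v=-1.068, θ₁=-0.090, ω₁=-0.290, θ₂=0.190, ω₂=2.872
apply F[8]=-10.000 → step 9: x=-0.106, v=-1.208, θ₁=-0.097, ω₁=-0.319, θ₂=0.251, ω₂=3.311
apply F[9]=-10.000 → step 10: x=-0.132, v=-1.349, θ₁=-0.103, ω₁=-0.303, θ₂=0.322, ω₂=3.698
apply F[10]=-10.000 → step 11: x=-0.160, v=-1.491, θ₁=-0.108, ω₁=-0.237, θ₂=0.399, ω₂=4.029
apply F[11]=-10.000 → step 12: x=-0.191, v=-1.634, θ₁=-0.112, ω₁=-0.123, θ₂=0.482, ω₂=4.313
apply F[12]=-10.000 → step 13: x=-0.225, v=-1.777, θ₁=-0.113, ω₁=0.037, θ₂=0.571, ω₂=4.561
apply F[13]=-10.000 → step 14: x=-0.262, v=-1.921, θ₁=-0.110, ω₁=0.241, θ₂=0.665, ω₂=4.785
apply F[14]=-10.000 → step 15: x=-0.302, v=-2.065, θ₁=-0.103, ω₁=0.488, θ₂=0.763, ω₂=4.990
apply F[15]=-10.000 → step 16: x=-0.345, v=-2.209, θ₁=-0.090, ω₁=0.777, θ₂=0.864, ω₂=5.180
apply F[16]=-10.000 → step 17: x=-0.391, v=-2.353, θ₁=-0.072, ω₁=1.109, θ₂=0.970, ω₂=5.354
apply F[17]=-10.000 → step 18: x=-0.439, v=-2.498, θ₁=-0.046, ω₁=1.484, θ₂=1.078, ω₂=5.506
apply F[18]=-10.000 → step 19: x=-0.491, v=-2.642, θ₁=-0.012, ω₁=1.901, θ₂=1.190, ω₂=5.628
apply F[19]=-10.000 → step 20: x=-0.545, v=-2.787, θ₁=0.030, ω₁=2.357, θ₂=1.303, ω₂=5.704
apply F[20]=-10.000 → step 21: x=-0.602, v=-2.932, θ₁=0.082, ω₁=2.845, θ₂=1.417, ω₂=5.714
apply F[21]=-10.000 → step 22: x=-0.662, v=-3.077, θ₁=0.144, ω₁=3.355, θ₂=1.531, ω₂=5.632
apply F[22]=-10.000 → step 23: x=-0.725, v=-3.220, θ₁=0.217, ω₁=3.873, θ₂=1.642, ω₂=5.427
apply F[23]=-10.000 → step 24: x=-0.791, v=-3.362, θ₁=0.299, ω₁=4.384, θ₂=1.747, ω₂=5.070
apply F[24]=-10.000 → step 25: x=-0.860, v=-3.500, θ₁=0.392, ω₁=4.871, θ₂=1.843, ω₂=4.535
apply F[25]=-10.000 → step 26: x=-0.931, v=-3.633, θ₁=0.494, ω₁=5.327, θ₂=1.927, ω₂=3.802
apply F[26]=-10.000 → step 27: x=-1.005, v=-3.760, θ₁=0.605, ω₁=5.757, θ₂=1.994, ω₂=2.860
apply F[27]=-10.000 → step 28: x=-1.081, v=-3.878, θ₁=0.724, ω₁=6.183, θ₂=2.040, ω₂=1.696
apply F[28]=-10.000 → step 29: x=-1.160, v=-3.984, θ₁=0.852, ω₁=6.656, θ₂=2.060, ω₂=0.274
apply F[29]=-10.000 → step 30: x=-1.240, v=-4.071, θ₁=0.991, ω₁=7.276, θ₂=2.049, ω₂=-1.515
apply F[30]=-10.000 → step 31: x=-1.322, v=-4.117, θ₁=1.146, ω₁=8.262, θ₂=1.995, ω₂=-3.999
apply F[31]=-10.000 → step 32: x=-1.404, v=-4.024, θ₁=1.328, ω₁=10.257, θ₂=1.877, ω₂=-8.291
apply F[32]=+10.000 → step 33: x=-1.476, v=-2.871, θ₁=1.569, ω₁=13.820, θ₂=1.641, ω₂=-15.128
apply F[33]=+10.000 → step 34: x=-1.517, v=-1.349, θ₁=1.827, ω₁=11.037, θ₂=1.383, ω₂=-8.846
apply F[34]=+10.000 → step 35: x=-1.538, v=-0.894, θ₁=2.027, ω₁=9.281, θ₂=1.261, ω₂=-3.939
apply F[35]=+10.000 → step 36: x=-1.553, v=-0.617, θ₁=2.205, ω₁=8.620, θ₂=1.215, ω₂=-0.728
apply F[36]=+10.000 → step 37: x=-1.563, v=-0.385, θ₁=2.374, ω₁=8.326, θ₂=1.229, ω₂=2.049
apply F[37]=+10.000 → step 38: x=-1.569, v=-0.172, θ₁=2.538, ω₁=8.081, θ₂=1.297, ω₂=4.766
apply F[38]=+10.000 → step 39: x=-1.570, v=0.025, θ₁=2.696, ω₁=7.652, θ₂=1.420, ω₂=7.493
apply F[39]=+10.000 → step 40: x=-1.568, v=0.208, θ₁=2.841, ω₁=6.821, θ₂=1.597, ω₂=10.196
Max |angle| over trajectory = 2.841 rad = 162.8°.

Answer: 162.8°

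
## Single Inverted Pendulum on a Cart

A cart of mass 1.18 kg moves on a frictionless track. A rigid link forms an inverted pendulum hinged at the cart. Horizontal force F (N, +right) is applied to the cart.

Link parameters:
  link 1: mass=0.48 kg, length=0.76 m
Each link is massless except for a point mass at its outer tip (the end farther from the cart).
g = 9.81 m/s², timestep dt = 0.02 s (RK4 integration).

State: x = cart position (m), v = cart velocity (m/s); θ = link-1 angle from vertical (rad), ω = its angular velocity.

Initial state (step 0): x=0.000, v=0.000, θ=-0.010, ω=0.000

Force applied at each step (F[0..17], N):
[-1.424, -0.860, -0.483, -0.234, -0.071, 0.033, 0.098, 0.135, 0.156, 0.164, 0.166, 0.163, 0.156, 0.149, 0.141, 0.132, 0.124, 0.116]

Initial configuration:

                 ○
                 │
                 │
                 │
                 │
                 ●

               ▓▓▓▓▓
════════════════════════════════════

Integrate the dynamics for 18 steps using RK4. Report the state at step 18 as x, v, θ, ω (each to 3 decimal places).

apply F[0]=-1.424 → step 1: x=-0.000, v=-0.023, θ=-0.010, ω=0.028
apply F[1]=-0.860 → step 2: x=-0.001, v=-0.037, θ=-0.009, ω=0.044
apply F[2]=-0.483 → step 3: x=-0.002, v=-0.045, θ=-0.008, ω=0.052
apply F[3]=-0.234 → step 4: x=-0.003, v=-0.048, θ=-0.007, ω=0.054
apply F[4]=-0.071 → step 5: x=-0.004, v=-0.049, θ=-0.006, ω=0.053
apply F[5]=+0.033 → step 6: x=-0.005, v=-0.048, θ=-0.005, ω=0.051
apply F[6]=+0.098 → step 7: x=-0.005, v=-0.046, θ=-0.004, ω=0.047
apply F[7]=+0.135 → step 8: x=-0.006, v=-0.043, θ=-0.003, ω=0.043
apply F[8]=+0.156 → step 9: x=-0.007, v=-0.040, θ=-0.002, ω=0.038
apply F[9]=+0.164 → step 10: x=-0.008, v=-0.037, θ=-0.001, ω=0.034
apply F[10]=+0.166 → step 11: x=-0.009, v=-0.034, θ=-0.001, ω=0.030
apply F[11]=+0.163 → step 12: x=-0.009, v=-0.032, θ=-0.000, ω=0.026
apply F[12]=+0.156 → step 13: x=-0.010, v=-0.029, θ=0.000, ω=0.022
apply F[13]=+0.149 → step 14: x=-0.010, v=-0.027, θ=0.001, ω=0.019
apply F[14]=+0.141 → step 15: x=-0.011, v=-0.024, θ=0.001, ω=0.016
apply F[15]=+0.132 → step 16: x=-0.011, v=-0.022, θ=0.001, ω=0.014
apply F[16]=+0.124 → step 17: x=-0.012, v=-0.020, θ=0.002, ω=0.012
apply F[17]=+0.116 → step 18: x=-0.012, v=-0.018, θ=0.002, ω=0.010

Answer: x=-0.012, v=-0.018, θ=0.002, ω=0.010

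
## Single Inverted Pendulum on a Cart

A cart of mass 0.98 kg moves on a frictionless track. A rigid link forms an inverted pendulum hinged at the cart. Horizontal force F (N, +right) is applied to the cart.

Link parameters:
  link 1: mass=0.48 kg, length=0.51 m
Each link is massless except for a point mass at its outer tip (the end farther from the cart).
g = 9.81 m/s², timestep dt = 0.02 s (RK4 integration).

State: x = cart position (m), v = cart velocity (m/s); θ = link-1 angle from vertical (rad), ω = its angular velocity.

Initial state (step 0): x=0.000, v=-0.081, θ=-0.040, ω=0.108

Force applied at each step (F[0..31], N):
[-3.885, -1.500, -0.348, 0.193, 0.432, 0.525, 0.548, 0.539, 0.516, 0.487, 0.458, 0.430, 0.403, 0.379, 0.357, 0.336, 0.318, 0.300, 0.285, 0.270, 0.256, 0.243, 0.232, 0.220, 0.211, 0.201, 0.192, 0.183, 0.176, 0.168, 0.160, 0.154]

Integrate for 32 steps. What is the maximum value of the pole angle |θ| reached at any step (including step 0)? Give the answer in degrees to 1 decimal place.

apply F[0]=-3.885 → step 1: x=-0.002, v=-0.157, θ=-0.037, ω=0.241
apply F[1]=-1.500 → step 2: x=-0.006, v=-0.184, θ=-0.031, ω=0.282
apply F[2]=-0.348 → step 3: x=-0.009, v=-0.188, θ=-0.026, ω=0.279
apply F[3]=+0.193 → step 4: x=-0.013, v=-0.182, θ=-0.020, ω=0.259
apply F[4]=+0.432 → step 5: x=-0.017, v=-0.172, θ=-0.015, ω=0.231
apply F[5]=+0.525 → step 6: x=-0.020, v=-0.160, θ=-0.011, ω=0.202
apply F[6]=+0.548 → step 7: x=-0.023, v=-0.148, θ=-0.007, ω=0.175
apply F[7]=+0.539 → step 8: x=-0.026, v=-0.136, θ=-0.004, ω=0.150
apply F[8]=+0.516 → step 9: x=-0.029, v=-0.125, θ=-0.001, ω=0.128
apply F[9]=+0.487 → step 10: x=-0.031, v=-0.115, θ=0.001, ω=0.109
apply F[10]=+0.458 → step 11: x=-0.033, v=-0.106, θ=0.003, ω=0.092
apply F[11]=+0.430 → step 12: x=-0.035, v=-0.098, θ=0.005, ω=0.077
apply F[12]=+0.403 → step 13: x=-0.037, v=-0.090, θ=0.006, ω=0.064
apply F[13]=+0.379 → step 14: x=-0.039, v=-0.083, θ=0.007, ω=0.053
apply F[14]=+0.357 → step 15: x=-0.040, v=-0.076, θ=0.008, ω=0.043
apply F[15]=+0.336 → step 16: x=-0.042, v=-0.070, θ=0.009, ω=0.034
apply F[16]=+0.318 → step 17: x=-0.043, v=-0.065, θ=0.010, ω=0.027
apply F[17]=+0.300 → step 18: x=-0.044, v=-0.060, θ=0.010, ω=0.021
apply F[18]=+0.285 → step 19: x=-0.046, v=-0.055, θ=0.011, ω=0.015
apply F[19]=+0.270 → step 20: x=-0.047, v=-0.050, θ=0.011, ω=0.010
apply F[20]=+0.256 → step 21: x=-0.048, v=-0.046, θ=0.011, ω=0.006
apply F[21]=+0.243 → step 22: x=-0.049, v=-0.042, θ=0.011, ω=0.003
apply F[22]=+0.232 → step 23: x=-0.049, v=-0.039, θ=0.011, ω=0.000
apply F[23]=+0.220 → step 24: x=-0.050, v=-0.035, θ=0.011, ω=-0.002
apply F[24]=+0.211 → step 25: x=-0.051, v=-0.032, θ=0.011, ω=-0.005
apply F[25]=+0.201 → step 26: x=-0.051, v=-0.029, θ=0.011, ω=-0.006
apply F[26]=+0.192 → step 27: x=-0.052, v=-0.026, θ=0.011, ω=-0.008
apply F[27]=+0.183 → step 28: x=-0.052, v=-0.023, θ=0.011, ω=-0.009
apply F[28]=+0.176 → step 29: x=-0.053, v=-0.021, θ=0.010, ω=-0.010
apply F[29]=+0.168 → step 30: x=-0.053, v=-0.018, θ=0.010, ω=-0.011
apply F[30]=+0.160 → step 31: x=-0.054, v=-0.016, θ=0.010, ω=-0.012
apply F[31]=+0.154 → step 32: x=-0.054, v=-0.014, θ=0.010, ω=-0.012
Max |angle| over trajectory = 0.040 rad = 2.3°.

Answer: 2.3°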